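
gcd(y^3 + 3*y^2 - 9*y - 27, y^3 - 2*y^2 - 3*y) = y - 3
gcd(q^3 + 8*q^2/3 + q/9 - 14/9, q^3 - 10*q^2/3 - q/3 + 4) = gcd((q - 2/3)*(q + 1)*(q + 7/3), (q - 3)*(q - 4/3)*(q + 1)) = q + 1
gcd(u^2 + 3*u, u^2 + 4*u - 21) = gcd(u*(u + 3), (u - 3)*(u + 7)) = 1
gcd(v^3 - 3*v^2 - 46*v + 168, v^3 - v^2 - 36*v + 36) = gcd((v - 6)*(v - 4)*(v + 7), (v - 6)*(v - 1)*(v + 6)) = v - 6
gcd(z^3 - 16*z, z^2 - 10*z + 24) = z - 4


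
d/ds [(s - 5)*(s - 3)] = 2*s - 8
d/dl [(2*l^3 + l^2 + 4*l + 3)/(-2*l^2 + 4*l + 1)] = 2*(-2*l^4 + 8*l^3 + 9*l^2 + 7*l - 4)/(4*l^4 - 16*l^3 + 12*l^2 + 8*l + 1)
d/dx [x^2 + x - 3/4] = 2*x + 1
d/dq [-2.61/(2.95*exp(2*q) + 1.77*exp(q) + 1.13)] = (15.399*exp(q) + 4.6197)*exp(q)/(2.95*exp(2*q) + 1.77*exp(q) + 1.13)^2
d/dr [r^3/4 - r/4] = 3*r^2/4 - 1/4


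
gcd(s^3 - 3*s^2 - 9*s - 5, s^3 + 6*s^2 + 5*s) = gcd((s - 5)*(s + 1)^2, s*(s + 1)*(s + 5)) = s + 1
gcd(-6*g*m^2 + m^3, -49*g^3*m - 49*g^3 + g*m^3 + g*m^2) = 1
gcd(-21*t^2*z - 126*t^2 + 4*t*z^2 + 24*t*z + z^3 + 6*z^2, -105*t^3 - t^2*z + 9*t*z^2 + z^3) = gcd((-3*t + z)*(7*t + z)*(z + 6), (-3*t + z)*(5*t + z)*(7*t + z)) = -21*t^2 + 4*t*z + z^2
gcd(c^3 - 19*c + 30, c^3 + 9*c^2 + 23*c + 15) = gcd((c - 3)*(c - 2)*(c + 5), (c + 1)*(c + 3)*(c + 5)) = c + 5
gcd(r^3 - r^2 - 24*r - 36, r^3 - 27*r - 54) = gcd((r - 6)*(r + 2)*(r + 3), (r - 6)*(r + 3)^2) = r^2 - 3*r - 18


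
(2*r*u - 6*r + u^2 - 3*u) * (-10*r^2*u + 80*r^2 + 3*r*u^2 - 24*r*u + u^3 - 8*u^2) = -20*r^3*u^2 + 220*r^3*u - 480*r^3 - 4*r^2*u^3 + 44*r^2*u^2 - 96*r^2*u + 5*r*u^4 - 55*r*u^3 + 120*r*u^2 + u^5 - 11*u^4 + 24*u^3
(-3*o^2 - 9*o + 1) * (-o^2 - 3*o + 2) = 3*o^4 + 18*o^3 + 20*o^2 - 21*o + 2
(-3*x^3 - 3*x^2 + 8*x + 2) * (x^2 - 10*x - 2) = -3*x^5 + 27*x^4 + 44*x^3 - 72*x^2 - 36*x - 4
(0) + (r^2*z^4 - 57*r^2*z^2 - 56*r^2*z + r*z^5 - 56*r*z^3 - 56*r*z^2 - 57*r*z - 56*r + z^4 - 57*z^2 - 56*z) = r^2*z^4 - 57*r^2*z^2 - 56*r^2*z + r*z^5 - 56*r*z^3 - 56*r*z^2 - 57*r*z - 56*r + z^4 - 57*z^2 - 56*z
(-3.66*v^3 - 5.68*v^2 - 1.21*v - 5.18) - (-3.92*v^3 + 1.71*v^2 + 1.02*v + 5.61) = 0.26*v^3 - 7.39*v^2 - 2.23*v - 10.79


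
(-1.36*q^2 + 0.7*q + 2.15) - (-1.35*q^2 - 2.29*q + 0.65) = -0.01*q^2 + 2.99*q + 1.5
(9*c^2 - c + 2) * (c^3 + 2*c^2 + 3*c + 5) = 9*c^5 + 17*c^4 + 27*c^3 + 46*c^2 + c + 10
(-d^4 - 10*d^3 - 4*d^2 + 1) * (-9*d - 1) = 9*d^5 + 91*d^4 + 46*d^3 + 4*d^2 - 9*d - 1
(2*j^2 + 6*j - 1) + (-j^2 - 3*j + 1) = j^2 + 3*j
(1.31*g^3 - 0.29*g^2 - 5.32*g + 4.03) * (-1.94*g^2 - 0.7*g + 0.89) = -2.5414*g^5 - 0.3544*g^4 + 11.6897*g^3 - 4.3523*g^2 - 7.5558*g + 3.5867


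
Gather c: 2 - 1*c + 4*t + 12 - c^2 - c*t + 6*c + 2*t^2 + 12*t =-c^2 + c*(5 - t) + 2*t^2 + 16*t + 14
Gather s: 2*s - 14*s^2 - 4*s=-14*s^2 - 2*s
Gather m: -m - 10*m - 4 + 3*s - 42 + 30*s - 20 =-11*m + 33*s - 66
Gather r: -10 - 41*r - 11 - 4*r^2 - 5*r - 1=-4*r^2 - 46*r - 22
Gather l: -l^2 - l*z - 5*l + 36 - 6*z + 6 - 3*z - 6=-l^2 + l*(-z - 5) - 9*z + 36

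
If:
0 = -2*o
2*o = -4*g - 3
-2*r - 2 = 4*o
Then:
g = -3/4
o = 0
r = -1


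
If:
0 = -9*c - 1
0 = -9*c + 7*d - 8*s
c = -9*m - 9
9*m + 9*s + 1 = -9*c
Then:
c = -1/9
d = 559/567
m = -80/81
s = 80/81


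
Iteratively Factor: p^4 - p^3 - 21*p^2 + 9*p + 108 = (p + 3)*(p^3 - 4*p^2 - 9*p + 36) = (p - 3)*(p + 3)*(p^2 - p - 12) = (p - 4)*(p - 3)*(p + 3)*(p + 3)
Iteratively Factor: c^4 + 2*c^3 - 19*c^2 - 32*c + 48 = (c + 4)*(c^3 - 2*c^2 - 11*c + 12) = (c + 3)*(c + 4)*(c^2 - 5*c + 4) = (c - 4)*(c + 3)*(c + 4)*(c - 1)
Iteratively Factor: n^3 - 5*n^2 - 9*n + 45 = (n - 5)*(n^2 - 9) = (n - 5)*(n + 3)*(n - 3)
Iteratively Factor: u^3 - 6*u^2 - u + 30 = (u + 2)*(u^2 - 8*u + 15) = (u - 5)*(u + 2)*(u - 3)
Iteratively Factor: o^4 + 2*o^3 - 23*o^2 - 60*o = (o + 4)*(o^3 - 2*o^2 - 15*o) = (o + 3)*(o + 4)*(o^2 - 5*o) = o*(o + 3)*(o + 4)*(o - 5)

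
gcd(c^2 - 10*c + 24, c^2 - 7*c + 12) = c - 4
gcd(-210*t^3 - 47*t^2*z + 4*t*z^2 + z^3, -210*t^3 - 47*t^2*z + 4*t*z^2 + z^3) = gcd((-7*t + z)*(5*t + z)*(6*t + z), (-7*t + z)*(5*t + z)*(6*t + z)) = -210*t^3 - 47*t^2*z + 4*t*z^2 + z^3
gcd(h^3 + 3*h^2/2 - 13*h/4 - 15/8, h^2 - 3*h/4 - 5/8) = h + 1/2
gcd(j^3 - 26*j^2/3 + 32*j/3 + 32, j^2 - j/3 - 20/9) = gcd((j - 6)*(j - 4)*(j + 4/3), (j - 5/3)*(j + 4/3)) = j + 4/3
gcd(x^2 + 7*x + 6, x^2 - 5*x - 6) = x + 1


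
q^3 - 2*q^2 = q^2*(q - 2)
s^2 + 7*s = s*(s + 7)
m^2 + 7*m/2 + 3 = (m + 3/2)*(m + 2)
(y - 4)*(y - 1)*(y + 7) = y^3 + 2*y^2 - 31*y + 28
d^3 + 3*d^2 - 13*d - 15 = (d - 3)*(d + 1)*(d + 5)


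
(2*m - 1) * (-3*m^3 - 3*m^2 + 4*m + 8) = -6*m^4 - 3*m^3 + 11*m^2 + 12*m - 8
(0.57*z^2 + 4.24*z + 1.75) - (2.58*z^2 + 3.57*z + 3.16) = -2.01*z^2 + 0.67*z - 1.41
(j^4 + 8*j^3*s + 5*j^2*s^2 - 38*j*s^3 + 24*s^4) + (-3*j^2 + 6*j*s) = j^4 + 8*j^3*s + 5*j^2*s^2 - 3*j^2 - 38*j*s^3 + 6*j*s + 24*s^4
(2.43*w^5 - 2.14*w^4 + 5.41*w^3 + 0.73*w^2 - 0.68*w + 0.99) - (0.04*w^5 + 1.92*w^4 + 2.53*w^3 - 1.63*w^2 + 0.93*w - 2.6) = 2.39*w^5 - 4.06*w^4 + 2.88*w^3 + 2.36*w^2 - 1.61*w + 3.59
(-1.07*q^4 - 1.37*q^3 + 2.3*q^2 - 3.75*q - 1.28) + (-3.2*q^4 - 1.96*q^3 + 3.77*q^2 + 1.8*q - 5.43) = -4.27*q^4 - 3.33*q^3 + 6.07*q^2 - 1.95*q - 6.71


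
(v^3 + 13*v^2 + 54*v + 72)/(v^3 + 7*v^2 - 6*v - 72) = (v + 3)/(v - 3)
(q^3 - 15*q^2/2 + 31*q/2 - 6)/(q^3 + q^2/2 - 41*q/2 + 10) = (q - 3)/(q + 5)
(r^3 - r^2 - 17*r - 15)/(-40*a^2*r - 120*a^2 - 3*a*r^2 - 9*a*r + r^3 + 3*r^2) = (r^2 - 4*r - 5)/(-40*a^2 - 3*a*r + r^2)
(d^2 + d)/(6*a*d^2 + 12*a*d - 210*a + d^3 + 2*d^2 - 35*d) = d*(d + 1)/(6*a*d^2 + 12*a*d - 210*a + d^3 + 2*d^2 - 35*d)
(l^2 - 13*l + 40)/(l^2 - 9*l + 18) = (l^2 - 13*l + 40)/(l^2 - 9*l + 18)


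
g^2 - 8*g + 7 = (g - 7)*(g - 1)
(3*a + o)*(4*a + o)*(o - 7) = 12*a^2*o - 84*a^2 + 7*a*o^2 - 49*a*o + o^3 - 7*o^2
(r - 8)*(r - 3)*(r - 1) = r^3 - 12*r^2 + 35*r - 24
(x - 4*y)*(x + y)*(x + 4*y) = x^3 + x^2*y - 16*x*y^2 - 16*y^3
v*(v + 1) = v^2 + v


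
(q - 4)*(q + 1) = q^2 - 3*q - 4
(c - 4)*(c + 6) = c^2 + 2*c - 24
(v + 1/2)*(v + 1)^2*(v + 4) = v^4 + 13*v^3/2 + 12*v^2 + 17*v/2 + 2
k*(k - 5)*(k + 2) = k^3 - 3*k^2 - 10*k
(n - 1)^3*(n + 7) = n^4 + 4*n^3 - 18*n^2 + 20*n - 7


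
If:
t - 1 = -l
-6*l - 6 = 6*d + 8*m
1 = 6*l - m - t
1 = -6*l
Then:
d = 61/18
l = -1/6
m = -19/6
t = 7/6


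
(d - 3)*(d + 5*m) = d^2 + 5*d*m - 3*d - 15*m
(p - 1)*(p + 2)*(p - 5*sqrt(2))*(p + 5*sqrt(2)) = p^4 + p^3 - 52*p^2 - 50*p + 100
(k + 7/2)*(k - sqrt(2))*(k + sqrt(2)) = k^3 + 7*k^2/2 - 2*k - 7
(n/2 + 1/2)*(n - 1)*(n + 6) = n^3/2 + 3*n^2 - n/2 - 3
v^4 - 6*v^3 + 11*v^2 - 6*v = v*(v - 3)*(v - 2)*(v - 1)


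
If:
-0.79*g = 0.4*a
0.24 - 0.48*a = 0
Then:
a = 0.50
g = -0.25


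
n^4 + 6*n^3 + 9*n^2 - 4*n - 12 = (n - 1)*(n + 2)^2*(n + 3)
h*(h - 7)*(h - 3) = h^3 - 10*h^2 + 21*h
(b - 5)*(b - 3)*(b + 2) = b^3 - 6*b^2 - b + 30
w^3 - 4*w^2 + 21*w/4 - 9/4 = (w - 3/2)^2*(w - 1)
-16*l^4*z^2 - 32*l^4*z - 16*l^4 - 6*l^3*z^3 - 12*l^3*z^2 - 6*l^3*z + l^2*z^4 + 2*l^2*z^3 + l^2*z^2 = (-8*l + z)*(2*l + z)*(l*z + l)^2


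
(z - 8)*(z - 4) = z^2 - 12*z + 32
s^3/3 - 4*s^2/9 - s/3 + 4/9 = (s/3 + 1/3)*(s - 4/3)*(s - 1)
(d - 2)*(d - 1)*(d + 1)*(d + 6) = d^4 + 4*d^3 - 13*d^2 - 4*d + 12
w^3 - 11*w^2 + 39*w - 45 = (w - 5)*(w - 3)^2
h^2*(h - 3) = h^3 - 3*h^2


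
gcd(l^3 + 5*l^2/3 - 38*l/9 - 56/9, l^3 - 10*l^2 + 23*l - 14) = l - 2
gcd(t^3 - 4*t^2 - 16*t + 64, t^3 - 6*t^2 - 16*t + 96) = t^2 - 16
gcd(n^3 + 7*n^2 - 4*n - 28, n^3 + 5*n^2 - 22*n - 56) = n^2 + 9*n + 14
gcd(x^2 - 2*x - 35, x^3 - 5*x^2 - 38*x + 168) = x - 7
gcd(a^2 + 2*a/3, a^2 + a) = a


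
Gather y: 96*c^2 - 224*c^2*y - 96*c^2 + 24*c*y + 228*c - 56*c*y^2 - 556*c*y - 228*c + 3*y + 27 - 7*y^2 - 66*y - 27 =y^2*(-56*c - 7) + y*(-224*c^2 - 532*c - 63)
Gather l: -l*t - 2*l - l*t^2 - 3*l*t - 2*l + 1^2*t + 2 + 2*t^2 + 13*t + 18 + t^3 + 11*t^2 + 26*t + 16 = l*(-t^2 - 4*t - 4) + t^3 + 13*t^2 + 40*t + 36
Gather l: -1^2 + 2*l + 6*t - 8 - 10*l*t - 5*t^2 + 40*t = l*(2 - 10*t) - 5*t^2 + 46*t - 9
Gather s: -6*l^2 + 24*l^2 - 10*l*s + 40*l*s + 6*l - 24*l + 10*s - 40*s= 18*l^2 - 18*l + s*(30*l - 30)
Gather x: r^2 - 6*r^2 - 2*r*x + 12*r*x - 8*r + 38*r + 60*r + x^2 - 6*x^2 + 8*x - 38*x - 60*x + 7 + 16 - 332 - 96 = -5*r^2 + 90*r - 5*x^2 + x*(10*r - 90) - 405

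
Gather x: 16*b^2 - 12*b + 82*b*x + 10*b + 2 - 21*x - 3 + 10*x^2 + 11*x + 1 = 16*b^2 - 2*b + 10*x^2 + x*(82*b - 10)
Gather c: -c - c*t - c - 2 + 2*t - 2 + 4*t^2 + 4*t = c*(-t - 2) + 4*t^2 + 6*t - 4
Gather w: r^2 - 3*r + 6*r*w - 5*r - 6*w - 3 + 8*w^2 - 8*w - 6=r^2 - 8*r + 8*w^2 + w*(6*r - 14) - 9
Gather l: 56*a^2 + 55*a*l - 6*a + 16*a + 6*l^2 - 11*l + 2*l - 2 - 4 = 56*a^2 + 10*a + 6*l^2 + l*(55*a - 9) - 6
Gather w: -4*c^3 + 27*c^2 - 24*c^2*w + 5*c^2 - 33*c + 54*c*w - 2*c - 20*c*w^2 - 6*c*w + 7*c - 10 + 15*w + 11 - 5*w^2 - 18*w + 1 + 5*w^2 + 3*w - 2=-4*c^3 + 32*c^2 - 20*c*w^2 - 28*c + w*(-24*c^2 + 48*c)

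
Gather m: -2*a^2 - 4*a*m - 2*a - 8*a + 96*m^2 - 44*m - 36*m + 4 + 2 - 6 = -2*a^2 - 10*a + 96*m^2 + m*(-4*a - 80)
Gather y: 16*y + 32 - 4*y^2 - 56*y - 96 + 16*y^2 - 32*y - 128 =12*y^2 - 72*y - 192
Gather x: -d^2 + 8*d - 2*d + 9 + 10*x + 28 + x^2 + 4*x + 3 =-d^2 + 6*d + x^2 + 14*x + 40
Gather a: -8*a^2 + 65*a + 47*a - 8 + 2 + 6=-8*a^2 + 112*a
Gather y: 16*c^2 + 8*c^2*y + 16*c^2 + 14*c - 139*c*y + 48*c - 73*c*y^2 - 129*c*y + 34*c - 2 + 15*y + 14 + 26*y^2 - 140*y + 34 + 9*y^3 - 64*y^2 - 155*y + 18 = 32*c^2 + 96*c + 9*y^3 + y^2*(-73*c - 38) + y*(8*c^2 - 268*c - 280) + 64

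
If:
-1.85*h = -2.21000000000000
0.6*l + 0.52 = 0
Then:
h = 1.19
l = -0.87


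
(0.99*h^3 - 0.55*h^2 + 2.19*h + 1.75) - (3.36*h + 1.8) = 0.99*h^3 - 0.55*h^2 - 1.17*h - 0.05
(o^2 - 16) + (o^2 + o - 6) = 2*o^2 + o - 22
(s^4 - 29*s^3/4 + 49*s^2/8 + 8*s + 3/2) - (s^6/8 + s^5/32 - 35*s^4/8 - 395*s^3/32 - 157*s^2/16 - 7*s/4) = -s^6/8 - s^5/32 + 43*s^4/8 + 163*s^3/32 + 255*s^2/16 + 39*s/4 + 3/2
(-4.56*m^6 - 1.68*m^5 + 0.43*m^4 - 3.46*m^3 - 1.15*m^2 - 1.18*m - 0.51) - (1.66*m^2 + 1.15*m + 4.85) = -4.56*m^6 - 1.68*m^5 + 0.43*m^4 - 3.46*m^3 - 2.81*m^2 - 2.33*m - 5.36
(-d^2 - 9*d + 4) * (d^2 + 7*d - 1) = -d^4 - 16*d^3 - 58*d^2 + 37*d - 4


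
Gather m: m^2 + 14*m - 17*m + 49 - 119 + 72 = m^2 - 3*m + 2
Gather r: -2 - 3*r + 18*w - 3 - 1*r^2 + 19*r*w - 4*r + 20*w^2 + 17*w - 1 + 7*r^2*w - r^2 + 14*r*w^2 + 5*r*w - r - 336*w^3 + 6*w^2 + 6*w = r^2*(7*w - 2) + r*(14*w^2 + 24*w - 8) - 336*w^3 + 26*w^2 + 41*w - 6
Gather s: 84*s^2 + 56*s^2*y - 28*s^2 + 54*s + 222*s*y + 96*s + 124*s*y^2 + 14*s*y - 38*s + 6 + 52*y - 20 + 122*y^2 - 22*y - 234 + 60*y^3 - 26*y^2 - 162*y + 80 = s^2*(56*y + 56) + s*(124*y^2 + 236*y + 112) + 60*y^3 + 96*y^2 - 132*y - 168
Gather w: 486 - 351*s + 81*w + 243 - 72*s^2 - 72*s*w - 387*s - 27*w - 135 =-72*s^2 - 738*s + w*(54 - 72*s) + 594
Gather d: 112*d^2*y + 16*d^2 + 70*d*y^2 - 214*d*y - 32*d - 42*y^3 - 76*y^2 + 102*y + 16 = d^2*(112*y + 16) + d*(70*y^2 - 214*y - 32) - 42*y^3 - 76*y^2 + 102*y + 16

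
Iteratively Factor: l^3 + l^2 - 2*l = (l)*(l^2 + l - 2) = l*(l + 2)*(l - 1)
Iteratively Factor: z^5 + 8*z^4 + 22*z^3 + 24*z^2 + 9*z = (z)*(z^4 + 8*z^3 + 22*z^2 + 24*z + 9) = z*(z + 1)*(z^3 + 7*z^2 + 15*z + 9) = z*(z + 1)^2*(z^2 + 6*z + 9) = z*(z + 1)^2*(z + 3)*(z + 3)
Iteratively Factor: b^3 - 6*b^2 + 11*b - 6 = (b - 3)*(b^2 - 3*b + 2) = (b - 3)*(b - 1)*(b - 2)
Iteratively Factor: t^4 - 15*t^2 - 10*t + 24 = (t + 3)*(t^3 - 3*t^2 - 6*t + 8) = (t + 2)*(t + 3)*(t^2 - 5*t + 4) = (t - 1)*(t + 2)*(t + 3)*(t - 4)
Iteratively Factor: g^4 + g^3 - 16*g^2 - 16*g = (g + 1)*(g^3 - 16*g) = (g + 1)*(g + 4)*(g^2 - 4*g) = (g - 4)*(g + 1)*(g + 4)*(g)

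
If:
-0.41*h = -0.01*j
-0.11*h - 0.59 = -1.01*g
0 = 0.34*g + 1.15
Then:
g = -3.38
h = -36.42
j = -1493.21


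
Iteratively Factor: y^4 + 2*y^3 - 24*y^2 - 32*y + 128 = (y - 4)*(y^3 + 6*y^2 - 32) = (y - 4)*(y - 2)*(y^2 + 8*y + 16) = (y - 4)*(y - 2)*(y + 4)*(y + 4)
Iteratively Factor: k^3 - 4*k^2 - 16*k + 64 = (k + 4)*(k^2 - 8*k + 16) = (k - 4)*(k + 4)*(k - 4)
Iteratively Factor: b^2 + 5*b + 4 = (b + 4)*(b + 1)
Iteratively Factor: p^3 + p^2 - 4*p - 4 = (p + 1)*(p^2 - 4) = (p + 1)*(p + 2)*(p - 2)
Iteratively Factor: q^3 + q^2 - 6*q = (q)*(q^2 + q - 6) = q*(q - 2)*(q + 3)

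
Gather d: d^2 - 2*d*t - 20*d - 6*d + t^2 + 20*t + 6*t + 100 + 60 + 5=d^2 + d*(-2*t - 26) + t^2 + 26*t + 165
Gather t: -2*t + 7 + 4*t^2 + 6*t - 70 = 4*t^2 + 4*t - 63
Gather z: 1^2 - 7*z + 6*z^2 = 6*z^2 - 7*z + 1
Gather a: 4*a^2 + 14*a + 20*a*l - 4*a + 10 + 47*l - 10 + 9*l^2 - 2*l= 4*a^2 + a*(20*l + 10) + 9*l^2 + 45*l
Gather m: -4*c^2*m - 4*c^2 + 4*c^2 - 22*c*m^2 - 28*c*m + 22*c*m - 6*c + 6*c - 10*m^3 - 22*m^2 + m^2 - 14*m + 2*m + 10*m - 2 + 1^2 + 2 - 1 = -10*m^3 + m^2*(-22*c - 21) + m*(-4*c^2 - 6*c - 2)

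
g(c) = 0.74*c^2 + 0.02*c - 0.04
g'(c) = 1.48*c + 0.02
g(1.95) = 2.81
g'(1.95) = 2.91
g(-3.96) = 11.49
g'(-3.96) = -5.84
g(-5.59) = 22.97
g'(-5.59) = -8.25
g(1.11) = 0.89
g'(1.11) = 1.66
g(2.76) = 5.65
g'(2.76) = 4.10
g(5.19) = 20.00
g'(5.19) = 7.70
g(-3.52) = 9.06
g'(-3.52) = -5.19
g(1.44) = 1.52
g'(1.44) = 2.15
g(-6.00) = 26.48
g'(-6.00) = -8.86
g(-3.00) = 6.56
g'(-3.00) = -4.42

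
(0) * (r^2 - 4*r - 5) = 0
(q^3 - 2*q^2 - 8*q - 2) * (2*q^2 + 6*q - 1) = 2*q^5 + 2*q^4 - 29*q^3 - 50*q^2 - 4*q + 2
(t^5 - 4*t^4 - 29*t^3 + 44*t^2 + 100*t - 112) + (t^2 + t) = t^5 - 4*t^4 - 29*t^3 + 45*t^2 + 101*t - 112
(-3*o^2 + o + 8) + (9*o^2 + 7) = 6*o^2 + o + 15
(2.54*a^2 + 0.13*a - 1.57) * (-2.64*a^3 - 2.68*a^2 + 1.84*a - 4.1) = -6.7056*a^5 - 7.1504*a^4 + 8.47*a^3 - 5.9672*a^2 - 3.4218*a + 6.437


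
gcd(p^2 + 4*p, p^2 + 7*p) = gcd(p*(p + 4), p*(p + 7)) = p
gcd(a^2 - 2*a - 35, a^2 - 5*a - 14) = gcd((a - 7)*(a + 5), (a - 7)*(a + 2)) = a - 7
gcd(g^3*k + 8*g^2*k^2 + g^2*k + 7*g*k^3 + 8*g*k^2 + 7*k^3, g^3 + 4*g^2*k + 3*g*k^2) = g + k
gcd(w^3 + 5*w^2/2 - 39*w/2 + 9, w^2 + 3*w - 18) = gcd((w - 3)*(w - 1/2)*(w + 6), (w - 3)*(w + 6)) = w^2 + 3*w - 18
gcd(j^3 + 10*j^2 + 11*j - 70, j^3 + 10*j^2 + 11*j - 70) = j^3 + 10*j^2 + 11*j - 70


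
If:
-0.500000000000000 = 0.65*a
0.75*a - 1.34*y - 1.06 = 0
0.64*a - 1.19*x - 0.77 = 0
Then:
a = -0.77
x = -1.06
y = -1.22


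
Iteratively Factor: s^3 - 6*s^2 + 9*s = (s - 3)*(s^2 - 3*s) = (s - 3)^2*(s)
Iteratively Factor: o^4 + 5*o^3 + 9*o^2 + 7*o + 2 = (o + 1)*(o^3 + 4*o^2 + 5*o + 2) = (o + 1)^2*(o^2 + 3*o + 2) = (o + 1)^2*(o + 2)*(o + 1)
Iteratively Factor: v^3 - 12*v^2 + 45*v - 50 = (v - 5)*(v^2 - 7*v + 10) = (v - 5)^2*(v - 2)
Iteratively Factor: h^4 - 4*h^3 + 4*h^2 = (h - 2)*(h^3 - 2*h^2) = h*(h - 2)*(h^2 - 2*h) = h*(h - 2)^2*(h)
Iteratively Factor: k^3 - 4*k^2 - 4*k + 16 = (k + 2)*(k^2 - 6*k + 8) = (k - 2)*(k + 2)*(k - 4)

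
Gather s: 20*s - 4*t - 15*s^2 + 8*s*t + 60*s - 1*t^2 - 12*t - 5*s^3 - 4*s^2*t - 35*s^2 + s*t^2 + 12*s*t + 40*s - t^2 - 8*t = -5*s^3 + s^2*(-4*t - 50) + s*(t^2 + 20*t + 120) - 2*t^2 - 24*t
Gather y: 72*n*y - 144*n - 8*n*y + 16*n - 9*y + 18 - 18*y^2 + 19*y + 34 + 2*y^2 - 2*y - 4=-128*n - 16*y^2 + y*(64*n + 8) + 48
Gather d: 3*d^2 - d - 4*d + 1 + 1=3*d^2 - 5*d + 2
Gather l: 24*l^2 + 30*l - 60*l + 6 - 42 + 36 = 24*l^2 - 30*l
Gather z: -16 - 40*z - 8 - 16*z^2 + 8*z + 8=-16*z^2 - 32*z - 16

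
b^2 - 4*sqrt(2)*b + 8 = (b - 2*sqrt(2))^2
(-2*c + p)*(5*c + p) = -10*c^2 + 3*c*p + p^2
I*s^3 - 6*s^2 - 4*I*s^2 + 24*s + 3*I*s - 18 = (s - 3)*(s + 6*I)*(I*s - I)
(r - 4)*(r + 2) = r^2 - 2*r - 8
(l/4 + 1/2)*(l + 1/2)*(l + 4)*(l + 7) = l^4/4 + 27*l^3/8 + 113*l^2/8 + 81*l/4 + 7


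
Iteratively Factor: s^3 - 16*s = (s)*(s^2 - 16) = s*(s - 4)*(s + 4)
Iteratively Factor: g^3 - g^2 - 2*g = (g - 2)*(g^2 + g) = (g - 2)*(g + 1)*(g)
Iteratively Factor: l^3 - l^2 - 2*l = (l)*(l^2 - l - 2) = l*(l - 2)*(l + 1)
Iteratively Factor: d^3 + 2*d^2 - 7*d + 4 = (d - 1)*(d^2 + 3*d - 4) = (d - 1)*(d + 4)*(d - 1)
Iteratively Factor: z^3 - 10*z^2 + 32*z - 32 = (z - 2)*(z^2 - 8*z + 16) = (z - 4)*(z - 2)*(z - 4)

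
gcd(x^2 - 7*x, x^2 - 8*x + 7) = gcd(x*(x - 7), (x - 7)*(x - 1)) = x - 7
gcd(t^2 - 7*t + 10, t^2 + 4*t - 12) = t - 2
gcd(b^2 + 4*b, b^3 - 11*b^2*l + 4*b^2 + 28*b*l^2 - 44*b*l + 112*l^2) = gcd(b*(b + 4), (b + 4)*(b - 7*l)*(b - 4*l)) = b + 4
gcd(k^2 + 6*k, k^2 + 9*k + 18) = k + 6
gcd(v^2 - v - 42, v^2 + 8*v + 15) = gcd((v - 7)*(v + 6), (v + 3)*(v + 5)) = 1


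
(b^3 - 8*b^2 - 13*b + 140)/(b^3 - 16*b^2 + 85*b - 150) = (b^2 - 3*b - 28)/(b^2 - 11*b + 30)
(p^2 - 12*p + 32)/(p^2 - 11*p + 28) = (p - 8)/(p - 7)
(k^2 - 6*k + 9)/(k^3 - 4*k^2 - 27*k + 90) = (k - 3)/(k^2 - k - 30)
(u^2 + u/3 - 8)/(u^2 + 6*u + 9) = (u - 8/3)/(u + 3)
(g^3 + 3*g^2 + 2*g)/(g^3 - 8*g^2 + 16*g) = (g^2 + 3*g + 2)/(g^2 - 8*g + 16)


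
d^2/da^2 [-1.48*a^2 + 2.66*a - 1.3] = -2.96000000000000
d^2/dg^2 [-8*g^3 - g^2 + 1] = -48*g - 2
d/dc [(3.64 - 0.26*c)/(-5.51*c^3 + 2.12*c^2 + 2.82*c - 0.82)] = (-2.8652*c^3 + 60.7204*c^2 - 15.4336*c - 10.0516)/(30.3601*c^6 - 23.3624*c^5 - 26.582*c^4 + 20.9932*c^3 + 4.4756*c^2 - 4.6248*c + 0.6724)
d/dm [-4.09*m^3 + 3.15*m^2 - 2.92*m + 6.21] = -12.27*m^2 + 6.3*m - 2.92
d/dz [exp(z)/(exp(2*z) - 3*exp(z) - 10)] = (-exp(2*z) - 10)*exp(z)/(exp(4*z) - 6*exp(3*z) - 11*exp(2*z) + 60*exp(z) + 100)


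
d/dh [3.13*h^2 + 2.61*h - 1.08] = 6.26*h + 2.61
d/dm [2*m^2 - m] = 4*m - 1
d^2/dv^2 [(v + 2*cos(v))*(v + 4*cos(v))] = -6*v*cos(v) + 32*sin(v)^2 - 12*sin(v) - 14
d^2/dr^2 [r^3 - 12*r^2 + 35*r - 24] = 6*r - 24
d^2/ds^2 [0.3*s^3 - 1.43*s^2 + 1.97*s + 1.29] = 1.8*s - 2.86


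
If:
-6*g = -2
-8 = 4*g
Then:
No Solution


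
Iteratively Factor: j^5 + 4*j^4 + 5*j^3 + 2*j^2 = (j + 2)*(j^4 + 2*j^3 + j^2) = (j + 1)*(j + 2)*(j^3 + j^2) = j*(j + 1)*(j + 2)*(j^2 + j) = j^2*(j + 1)*(j + 2)*(j + 1)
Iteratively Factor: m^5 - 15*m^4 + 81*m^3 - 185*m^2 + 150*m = (m - 5)*(m^4 - 10*m^3 + 31*m^2 - 30*m) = (m - 5)*(m - 3)*(m^3 - 7*m^2 + 10*m) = (m - 5)^2*(m - 3)*(m^2 - 2*m) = m*(m - 5)^2*(m - 3)*(m - 2)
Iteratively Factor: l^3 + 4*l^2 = (l + 4)*(l^2) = l*(l + 4)*(l)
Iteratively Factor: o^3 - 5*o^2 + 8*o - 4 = (o - 2)*(o^2 - 3*o + 2) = (o - 2)*(o - 1)*(o - 2)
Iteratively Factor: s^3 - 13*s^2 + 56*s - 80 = (s - 5)*(s^2 - 8*s + 16) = (s - 5)*(s - 4)*(s - 4)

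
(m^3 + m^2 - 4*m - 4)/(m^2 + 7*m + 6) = (m^2 - 4)/(m + 6)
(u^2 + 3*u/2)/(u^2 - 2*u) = (u + 3/2)/(u - 2)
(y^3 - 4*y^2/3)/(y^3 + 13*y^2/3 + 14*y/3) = y*(3*y - 4)/(3*y^2 + 13*y + 14)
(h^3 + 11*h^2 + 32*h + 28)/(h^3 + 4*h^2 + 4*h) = (h + 7)/h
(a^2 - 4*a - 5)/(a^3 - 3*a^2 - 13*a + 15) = (a + 1)/(a^2 + 2*a - 3)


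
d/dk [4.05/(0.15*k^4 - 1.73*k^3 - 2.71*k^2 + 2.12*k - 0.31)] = (-2.43*k^3 + 21.0195*k^2 + 21.951*k - 8.586)/(-0.15*k^4 + 1.73*k^3 + 2.71*k^2 - 2.12*k + 0.31)^2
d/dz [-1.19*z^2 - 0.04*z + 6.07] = -2.38*z - 0.04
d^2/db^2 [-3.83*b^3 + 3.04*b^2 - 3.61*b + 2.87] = 6.08 - 22.98*b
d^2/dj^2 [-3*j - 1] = 0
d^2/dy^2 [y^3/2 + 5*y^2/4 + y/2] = 3*y + 5/2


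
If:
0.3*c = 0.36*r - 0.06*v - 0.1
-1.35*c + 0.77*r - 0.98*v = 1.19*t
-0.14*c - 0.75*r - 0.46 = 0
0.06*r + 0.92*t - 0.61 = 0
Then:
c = -0.88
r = -0.45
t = 0.69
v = 0.01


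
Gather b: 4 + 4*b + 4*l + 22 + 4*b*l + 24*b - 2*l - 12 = b*(4*l + 28) + 2*l + 14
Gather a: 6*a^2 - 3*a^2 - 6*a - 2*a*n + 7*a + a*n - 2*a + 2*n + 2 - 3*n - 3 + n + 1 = 3*a^2 + a*(-n - 1)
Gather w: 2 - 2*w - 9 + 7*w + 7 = 5*w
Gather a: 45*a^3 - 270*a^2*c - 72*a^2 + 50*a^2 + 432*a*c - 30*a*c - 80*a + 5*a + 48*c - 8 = 45*a^3 + a^2*(-270*c - 22) + a*(402*c - 75) + 48*c - 8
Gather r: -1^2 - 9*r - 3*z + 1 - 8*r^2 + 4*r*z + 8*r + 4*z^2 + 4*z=-8*r^2 + r*(4*z - 1) + 4*z^2 + z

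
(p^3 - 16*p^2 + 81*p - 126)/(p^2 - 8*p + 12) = (p^2 - 10*p + 21)/(p - 2)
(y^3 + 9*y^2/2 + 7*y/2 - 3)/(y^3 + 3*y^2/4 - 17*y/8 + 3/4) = 4*(y + 3)/(4*y - 3)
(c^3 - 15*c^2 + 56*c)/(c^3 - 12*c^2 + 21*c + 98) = c*(c - 8)/(c^2 - 5*c - 14)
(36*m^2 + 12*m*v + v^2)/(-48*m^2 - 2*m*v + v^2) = (6*m + v)/(-8*m + v)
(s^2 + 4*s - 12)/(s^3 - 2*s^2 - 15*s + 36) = (s^2 + 4*s - 12)/(s^3 - 2*s^2 - 15*s + 36)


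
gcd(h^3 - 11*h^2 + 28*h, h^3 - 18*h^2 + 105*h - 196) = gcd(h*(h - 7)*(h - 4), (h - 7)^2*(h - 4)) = h^2 - 11*h + 28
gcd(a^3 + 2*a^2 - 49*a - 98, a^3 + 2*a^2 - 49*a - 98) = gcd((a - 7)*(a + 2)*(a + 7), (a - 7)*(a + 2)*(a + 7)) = a^3 + 2*a^2 - 49*a - 98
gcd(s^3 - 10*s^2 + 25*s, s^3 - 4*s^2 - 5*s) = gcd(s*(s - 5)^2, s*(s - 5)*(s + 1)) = s^2 - 5*s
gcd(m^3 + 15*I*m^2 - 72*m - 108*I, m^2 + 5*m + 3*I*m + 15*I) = m + 3*I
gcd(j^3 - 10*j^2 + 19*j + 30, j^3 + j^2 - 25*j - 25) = j^2 - 4*j - 5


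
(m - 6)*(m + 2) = m^2 - 4*m - 12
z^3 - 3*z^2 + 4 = (z - 2)^2*(z + 1)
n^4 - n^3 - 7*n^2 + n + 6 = (n - 3)*(n - 1)*(n + 1)*(n + 2)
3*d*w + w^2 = w*(3*d + w)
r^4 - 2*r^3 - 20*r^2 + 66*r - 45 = (r - 3)^2*(r - 1)*(r + 5)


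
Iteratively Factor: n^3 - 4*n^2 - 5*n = (n)*(n^2 - 4*n - 5) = n*(n + 1)*(n - 5)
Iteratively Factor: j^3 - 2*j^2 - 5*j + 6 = (j + 2)*(j^2 - 4*j + 3) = (j - 3)*(j + 2)*(j - 1)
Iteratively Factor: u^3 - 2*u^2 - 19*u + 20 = (u - 1)*(u^2 - u - 20) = (u - 1)*(u + 4)*(u - 5)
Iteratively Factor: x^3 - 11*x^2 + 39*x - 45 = (x - 3)*(x^2 - 8*x + 15) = (x - 3)^2*(x - 5)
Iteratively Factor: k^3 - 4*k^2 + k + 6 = (k + 1)*(k^2 - 5*k + 6) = (k - 2)*(k + 1)*(k - 3)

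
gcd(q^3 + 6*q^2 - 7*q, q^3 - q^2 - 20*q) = q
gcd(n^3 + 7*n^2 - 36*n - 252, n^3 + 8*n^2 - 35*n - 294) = n^2 + n - 42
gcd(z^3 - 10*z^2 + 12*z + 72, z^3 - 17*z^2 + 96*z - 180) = z^2 - 12*z + 36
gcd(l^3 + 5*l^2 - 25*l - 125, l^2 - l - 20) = l - 5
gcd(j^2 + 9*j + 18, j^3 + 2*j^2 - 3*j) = j + 3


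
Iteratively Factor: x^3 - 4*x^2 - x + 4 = (x + 1)*(x^2 - 5*x + 4) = (x - 1)*(x + 1)*(x - 4)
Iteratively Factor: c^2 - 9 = (c + 3)*(c - 3)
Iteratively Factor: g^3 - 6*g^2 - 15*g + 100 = (g - 5)*(g^2 - g - 20) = (g - 5)^2*(g + 4)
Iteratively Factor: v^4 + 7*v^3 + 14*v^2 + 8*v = (v + 2)*(v^3 + 5*v^2 + 4*v) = (v + 1)*(v + 2)*(v^2 + 4*v) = v*(v + 1)*(v + 2)*(v + 4)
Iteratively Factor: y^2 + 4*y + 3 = (y + 3)*(y + 1)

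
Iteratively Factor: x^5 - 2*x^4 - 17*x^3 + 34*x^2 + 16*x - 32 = (x - 1)*(x^4 - x^3 - 18*x^2 + 16*x + 32) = (x - 1)*(x + 1)*(x^3 - 2*x^2 - 16*x + 32) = (x - 4)*(x - 1)*(x + 1)*(x^2 + 2*x - 8) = (x - 4)*(x - 1)*(x + 1)*(x + 4)*(x - 2)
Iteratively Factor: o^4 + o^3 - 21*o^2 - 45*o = (o + 3)*(o^3 - 2*o^2 - 15*o) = o*(o + 3)*(o^2 - 2*o - 15) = o*(o - 5)*(o + 3)*(o + 3)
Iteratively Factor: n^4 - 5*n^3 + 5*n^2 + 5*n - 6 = (n - 1)*(n^3 - 4*n^2 + n + 6) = (n - 3)*(n - 1)*(n^2 - n - 2) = (n - 3)*(n - 1)*(n + 1)*(n - 2)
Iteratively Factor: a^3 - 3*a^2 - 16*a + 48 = (a + 4)*(a^2 - 7*a + 12) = (a - 3)*(a + 4)*(a - 4)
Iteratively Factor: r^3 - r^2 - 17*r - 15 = (r + 3)*(r^2 - 4*r - 5) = (r - 5)*(r + 3)*(r + 1)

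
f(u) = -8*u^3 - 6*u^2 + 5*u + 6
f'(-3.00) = -175.00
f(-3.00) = 153.00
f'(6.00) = -931.00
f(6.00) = -1908.00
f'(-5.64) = -690.75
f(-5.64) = 1222.19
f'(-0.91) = -3.95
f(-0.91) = 2.51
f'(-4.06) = -341.89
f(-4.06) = 422.19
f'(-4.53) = -433.14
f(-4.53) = 603.90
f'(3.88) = -402.87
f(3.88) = -532.21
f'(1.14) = -39.87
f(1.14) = -7.95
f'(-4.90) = -512.44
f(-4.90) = 778.63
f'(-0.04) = 5.44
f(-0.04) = 5.79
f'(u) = -24*u^2 - 12*u + 5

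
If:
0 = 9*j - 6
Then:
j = 2/3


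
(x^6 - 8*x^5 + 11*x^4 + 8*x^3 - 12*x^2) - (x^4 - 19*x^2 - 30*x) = x^6 - 8*x^5 + 10*x^4 + 8*x^3 + 7*x^2 + 30*x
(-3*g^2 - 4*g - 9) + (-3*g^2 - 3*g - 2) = -6*g^2 - 7*g - 11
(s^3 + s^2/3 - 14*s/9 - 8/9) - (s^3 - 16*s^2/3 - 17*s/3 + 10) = 17*s^2/3 + 37*s/9 - 98/9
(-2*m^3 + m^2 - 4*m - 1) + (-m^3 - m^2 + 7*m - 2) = -3*m^3 + 3*m - 3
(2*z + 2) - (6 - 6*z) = 8*z - 4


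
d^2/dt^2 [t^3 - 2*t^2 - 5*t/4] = 6*t - 4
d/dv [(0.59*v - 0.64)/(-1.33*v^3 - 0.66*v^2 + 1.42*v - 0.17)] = (1.5694*v^3 - 2.1642*v^2 - 0.8448*v + 0.8085)/(1.7689*v^6 + 1.7556*v^5 - 3.3416*v^4 - 1.4222*v^3 + 2.2408*v^2 - 0.4828*v + 0.0289)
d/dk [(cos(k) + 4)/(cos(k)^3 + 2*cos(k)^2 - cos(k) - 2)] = (35*cos(k)/2 + 7*cos(2*k) + cos(3*k)/2 + 5)/((cos(k) + 2)^2*sin(k)^3)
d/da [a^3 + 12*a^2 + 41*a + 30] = 3*a^2 + 24*a + 41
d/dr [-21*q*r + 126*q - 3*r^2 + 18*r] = -21*q - 6*r + 18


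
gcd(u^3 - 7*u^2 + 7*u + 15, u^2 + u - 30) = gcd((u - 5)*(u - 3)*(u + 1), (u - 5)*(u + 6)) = u - 5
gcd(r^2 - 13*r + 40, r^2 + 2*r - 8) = 1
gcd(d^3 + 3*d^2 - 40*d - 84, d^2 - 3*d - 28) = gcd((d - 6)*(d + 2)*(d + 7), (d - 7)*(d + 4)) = 1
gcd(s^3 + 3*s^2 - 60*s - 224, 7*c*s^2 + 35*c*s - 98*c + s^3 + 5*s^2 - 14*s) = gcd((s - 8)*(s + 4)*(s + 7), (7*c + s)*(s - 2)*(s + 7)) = s + 7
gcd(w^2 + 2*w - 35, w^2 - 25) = w - 5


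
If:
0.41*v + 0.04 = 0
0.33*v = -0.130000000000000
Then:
No Solution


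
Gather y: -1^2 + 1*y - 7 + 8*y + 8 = 9*y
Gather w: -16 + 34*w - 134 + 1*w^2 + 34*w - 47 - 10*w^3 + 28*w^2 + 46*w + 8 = -10*w^3 + 29*w^2 + 114*w - 189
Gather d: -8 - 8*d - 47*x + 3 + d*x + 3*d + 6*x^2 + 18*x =d*(x - 5) + 6*x^2 - 29*x - 5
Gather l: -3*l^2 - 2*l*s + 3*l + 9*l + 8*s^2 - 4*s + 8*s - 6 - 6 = -3*l^2 + l*(12 - 2*s) + 8*s^2 + 4*s - 12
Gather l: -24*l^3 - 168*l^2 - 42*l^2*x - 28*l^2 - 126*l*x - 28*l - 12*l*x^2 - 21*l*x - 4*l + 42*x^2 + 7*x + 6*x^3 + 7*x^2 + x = -24*l^3 + l^2*(-42*x - 196) + l*(-12*x^2 - 147*x - 32) + 6*x^3 + 49*x^2 + 8*x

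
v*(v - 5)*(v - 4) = v^3 - 9*v^2 + 20*v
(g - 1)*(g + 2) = g^2 + g - 2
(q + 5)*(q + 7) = q^2 + 12*q + 35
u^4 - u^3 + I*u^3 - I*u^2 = u^2*(u - 1)*(u + I)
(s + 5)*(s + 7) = s^2 + 12*s + 35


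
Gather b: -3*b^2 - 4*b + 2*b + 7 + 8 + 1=-3*b^2 - 2*b + 16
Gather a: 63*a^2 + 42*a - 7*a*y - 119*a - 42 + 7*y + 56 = 63*a^2 + a*(-7*y - 77) + 7*y + 14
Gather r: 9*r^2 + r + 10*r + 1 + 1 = 9*r^2 + 11*r + 2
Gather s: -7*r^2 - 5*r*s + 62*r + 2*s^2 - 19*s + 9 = -7*r^2 + 62*r + 2*s^2 + s*(-5*r - 19) + 9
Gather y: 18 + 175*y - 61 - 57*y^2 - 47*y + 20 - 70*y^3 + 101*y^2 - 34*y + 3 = -70*y^3 + 44*y^2 + 94*y - 20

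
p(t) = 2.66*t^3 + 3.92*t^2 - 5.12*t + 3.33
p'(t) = 7.98*t^2 + 7.84*t - 5.12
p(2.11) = 34.97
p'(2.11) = 46.95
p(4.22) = 251.44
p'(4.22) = 170.08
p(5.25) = 469.41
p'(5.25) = 255.99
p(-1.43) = 10.89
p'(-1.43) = -0.01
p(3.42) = 138.07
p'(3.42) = 115.03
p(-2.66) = -5.38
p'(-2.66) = 30.49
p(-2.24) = 4.57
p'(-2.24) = 17.36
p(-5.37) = -268.05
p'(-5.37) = 182.90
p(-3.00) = -17.85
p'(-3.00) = 43.18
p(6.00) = 688.29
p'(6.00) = 329.20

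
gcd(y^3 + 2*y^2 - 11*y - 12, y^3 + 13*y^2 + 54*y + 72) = y + 4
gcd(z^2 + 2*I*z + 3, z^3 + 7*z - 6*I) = z^2 + 2*I*z + 3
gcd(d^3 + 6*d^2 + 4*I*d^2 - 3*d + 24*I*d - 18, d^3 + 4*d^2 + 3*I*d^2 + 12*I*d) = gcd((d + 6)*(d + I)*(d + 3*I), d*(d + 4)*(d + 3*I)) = d + 3*I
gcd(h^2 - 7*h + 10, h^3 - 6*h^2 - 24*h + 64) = h - 2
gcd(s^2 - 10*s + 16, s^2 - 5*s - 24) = s - 8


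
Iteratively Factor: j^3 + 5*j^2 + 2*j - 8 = (j - 1)*(j^2 + 6*j + 8) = (j - 1)*(j + 4)*(j + 2)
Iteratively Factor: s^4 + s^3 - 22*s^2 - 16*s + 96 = (s + 3)*(s^3 - 2*s^2 - 16*s + 32) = (s - 2)*(s + 3)*(s^2 - 16) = (s - 2)*(s + 3)*(s + 4)*(s - 4)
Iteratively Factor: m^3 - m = (m + 1)*(m^2 - m) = m*(m + 1)*(m - 1)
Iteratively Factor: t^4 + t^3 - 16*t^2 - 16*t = (t + 4)*(t^3 - 3*t^2 - 4*t) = (t - 4)*(t + 4)*(t^2 + t) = (t - 4)*(t + 1)*(t + 4)*(t)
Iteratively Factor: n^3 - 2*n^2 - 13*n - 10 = (n + 1)*(n^2 - 3*n - 10) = (n - 5)*(n + 1)*(n + 2)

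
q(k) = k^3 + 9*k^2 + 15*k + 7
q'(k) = 3*k^2 + 18*k + 15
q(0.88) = 27.85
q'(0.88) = 33.16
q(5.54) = 536.36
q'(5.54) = 206.79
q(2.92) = 152.43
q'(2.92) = 93.14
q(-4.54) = 30.83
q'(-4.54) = -4.89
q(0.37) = 13.83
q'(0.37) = 22.07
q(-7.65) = -28.74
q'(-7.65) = 52.87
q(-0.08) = 5.86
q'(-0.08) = 13.58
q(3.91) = 263.02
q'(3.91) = 131.24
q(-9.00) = -128.00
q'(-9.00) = 96.00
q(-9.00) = -128.00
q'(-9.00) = 96.00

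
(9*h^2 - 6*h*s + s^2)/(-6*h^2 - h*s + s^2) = (-3*h + s)/(2*h + s)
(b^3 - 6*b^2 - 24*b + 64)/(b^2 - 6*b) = (b^3 - 6*b^2 - 24*b + 64)/(b*(b - 6))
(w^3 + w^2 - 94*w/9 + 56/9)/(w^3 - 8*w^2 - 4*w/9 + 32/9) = (3*w^2 + 5*w - 28)/(3*w^2 - 22*w - 16)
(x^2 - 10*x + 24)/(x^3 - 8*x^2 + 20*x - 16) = (x - 6)/(x^2 - 4*x + 4)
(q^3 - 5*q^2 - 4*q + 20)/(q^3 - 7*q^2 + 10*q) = (q + 2)/q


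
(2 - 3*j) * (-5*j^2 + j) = 15*j^3 - 13*j^2 + 2*j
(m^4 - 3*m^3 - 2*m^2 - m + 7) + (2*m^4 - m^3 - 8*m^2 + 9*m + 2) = 3*m^4 - 4*m^3 - 10*m^2 + 8*m + 9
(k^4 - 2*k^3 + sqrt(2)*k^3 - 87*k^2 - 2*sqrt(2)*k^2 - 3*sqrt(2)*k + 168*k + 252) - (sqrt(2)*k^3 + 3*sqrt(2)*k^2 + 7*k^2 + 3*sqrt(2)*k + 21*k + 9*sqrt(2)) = k^4 - 2*k^3 - 94*k^2 - 5*sqrt(2)*k^2 - 6*sqrt(2)*k + 147*k - 9*sqrt(2) + 252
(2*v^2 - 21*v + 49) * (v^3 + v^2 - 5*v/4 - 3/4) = 2*v^5 - 19*v^4 + 51*v^3/2 + 295*v^2/4 - 91*v/2 - 147/4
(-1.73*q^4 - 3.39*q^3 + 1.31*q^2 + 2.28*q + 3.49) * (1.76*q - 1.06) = -3.0448*q^5 - 4.1326*q^4 + 5.899*q^3 + 2.6242*q^2 + 3.7256*q - 3.6994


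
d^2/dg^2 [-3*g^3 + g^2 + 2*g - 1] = 2 - 18*g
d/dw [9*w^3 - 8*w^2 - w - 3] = 27*w^2 - 16*w - 1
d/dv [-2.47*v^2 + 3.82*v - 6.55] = 3.82 - 4.94*v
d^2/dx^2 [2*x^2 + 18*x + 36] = 4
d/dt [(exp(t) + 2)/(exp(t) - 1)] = -3/(4*sinh(t/2)^2)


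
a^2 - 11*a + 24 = (a - 8)*(a - 3)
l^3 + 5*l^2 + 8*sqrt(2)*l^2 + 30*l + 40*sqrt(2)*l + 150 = (l + 5)*(l + 3*sqrt(2))*(l + 5*sqrt(2))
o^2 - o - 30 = (o - 6)*(o + 5)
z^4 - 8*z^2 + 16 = (z - 2)^2*(z + 2)^2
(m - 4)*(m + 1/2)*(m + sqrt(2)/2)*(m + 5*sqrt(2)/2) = m^4 - 7*m^3/2 + 3*sqrt(2)*m^3 - 21*sqrt(2)*m^2/2 + m^2/2 - 35*m/4 - 6*sqrt(2)*m - 5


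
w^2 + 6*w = w*(w + 6)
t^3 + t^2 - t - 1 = (t - 1)*(t + 1)^2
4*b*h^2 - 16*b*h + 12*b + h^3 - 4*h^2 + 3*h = (4*b + h)*(h - 3)*(h - 1)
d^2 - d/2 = d*(d - 1/2)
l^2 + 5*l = l*(l + 5)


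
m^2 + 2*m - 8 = (m - 2)*(m + 4)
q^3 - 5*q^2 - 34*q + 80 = (q - 8)*(q - 2)*(q + 5)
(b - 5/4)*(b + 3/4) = b^2 - b/2 - 15/16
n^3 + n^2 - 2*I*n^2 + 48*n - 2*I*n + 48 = (n + 1)*(n - 8*I)*(n + 6*I)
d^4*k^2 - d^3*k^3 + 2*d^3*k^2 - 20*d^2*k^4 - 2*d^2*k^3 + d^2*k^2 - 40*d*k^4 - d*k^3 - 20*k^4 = (d - 5*k)*(d + 4*k)*(d*k + k)^2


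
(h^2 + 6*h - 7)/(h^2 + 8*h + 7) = (h - 1)/(h + 1)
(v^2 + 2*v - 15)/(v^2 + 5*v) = (v - 3)/v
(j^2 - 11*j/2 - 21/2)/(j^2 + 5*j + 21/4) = 2*(j - 7)/(2*j + 7)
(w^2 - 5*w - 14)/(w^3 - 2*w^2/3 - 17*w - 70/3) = 3*(w - 7)/(3*w^2 - 8*w - 35)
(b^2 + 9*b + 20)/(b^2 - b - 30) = (b + 4)/(b - 6)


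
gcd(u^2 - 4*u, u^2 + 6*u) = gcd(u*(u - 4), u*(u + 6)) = u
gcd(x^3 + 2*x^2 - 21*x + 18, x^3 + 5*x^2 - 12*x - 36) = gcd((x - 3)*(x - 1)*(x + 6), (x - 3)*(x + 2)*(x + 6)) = x^2 + 3*x - 18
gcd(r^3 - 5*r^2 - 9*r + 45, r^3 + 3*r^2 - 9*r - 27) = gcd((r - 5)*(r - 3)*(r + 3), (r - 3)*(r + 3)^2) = r^2 - 9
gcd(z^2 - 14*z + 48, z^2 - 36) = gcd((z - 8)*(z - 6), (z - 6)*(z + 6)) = z - 6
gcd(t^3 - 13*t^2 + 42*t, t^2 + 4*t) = t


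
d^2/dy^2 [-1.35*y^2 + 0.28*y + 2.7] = -2.70000000000000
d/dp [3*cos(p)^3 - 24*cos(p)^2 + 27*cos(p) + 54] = 3*(-3*cos(p)^2 + 16*cos(p) - 9)*sin(p)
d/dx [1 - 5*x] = -5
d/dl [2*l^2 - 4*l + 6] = 4*l - 4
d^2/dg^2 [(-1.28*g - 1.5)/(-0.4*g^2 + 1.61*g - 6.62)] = ((2.9216 - 3.072*g)*(0.4*g^2 - 1.61*g + 6.62) + (0.8*g - 1.61)*(1.28*g + 1.5)*(1.6*g - 3.22))/(0.4*g^2 - 1.61*g + 6.62)^3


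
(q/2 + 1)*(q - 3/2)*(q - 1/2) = q^3/2 - 13*q/8 + 3/4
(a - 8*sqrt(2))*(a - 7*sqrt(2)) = a^2 - 15*sqrt(2)*a + 112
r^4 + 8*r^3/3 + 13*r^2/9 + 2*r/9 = r*(r + 1/3)^2*(r + 2)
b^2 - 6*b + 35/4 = (b - 7/2)*(b - 5/2)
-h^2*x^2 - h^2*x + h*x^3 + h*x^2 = x*(-h + x)*(h*x + h)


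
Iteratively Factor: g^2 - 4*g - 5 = (g - 5)*(g + 1)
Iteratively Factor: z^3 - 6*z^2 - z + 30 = (z - 3)*(z^2 - 3*z - 10) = (z - 5)*(z - 3)*(z + 2)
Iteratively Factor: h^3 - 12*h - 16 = (h - 4)*(h^2 + 4*h + 4) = (h - 4)*(h + 2)*(h + 2)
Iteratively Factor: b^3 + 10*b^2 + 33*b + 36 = (b + 4)*(b^2 + 6*b + 9) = (b + 3)*(b + 4)*(b + 3)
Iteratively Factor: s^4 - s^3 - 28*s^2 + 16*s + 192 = (s - 4)*(s^3 + 3*s^2 - 16*s - 48) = (s - 4)*(s + 3)*(s^2 - 16) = (s - 4)*(s + 3)*(s + 4)*(s - 4)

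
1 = 1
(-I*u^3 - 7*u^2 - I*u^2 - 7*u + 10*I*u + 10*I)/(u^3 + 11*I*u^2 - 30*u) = (-I*u^3 - u^2*(7 + I) + u*(-7 + 10*I) + 10*I)/(u*(u^2 + 11*I*u - 30))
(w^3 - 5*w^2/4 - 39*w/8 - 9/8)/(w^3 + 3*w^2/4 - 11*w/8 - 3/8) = (w - 3)/(w - 1)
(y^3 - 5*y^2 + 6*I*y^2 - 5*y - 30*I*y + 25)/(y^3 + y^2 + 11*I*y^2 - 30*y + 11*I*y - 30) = (y^2 + y*(-5 + I) - 5*I)/(y^2 + y*(1 + 6*I) + 6*I)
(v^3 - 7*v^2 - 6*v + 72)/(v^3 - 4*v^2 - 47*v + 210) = (v^2 - v - 12)/(v^2 + 2*v - 35)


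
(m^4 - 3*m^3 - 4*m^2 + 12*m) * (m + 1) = m^5 - 2*m^4 - 7*m^3 + 8*m^2 + 12*m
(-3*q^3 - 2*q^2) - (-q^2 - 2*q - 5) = -3*q^3 - q^2 + 2*q + 5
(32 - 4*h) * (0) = 0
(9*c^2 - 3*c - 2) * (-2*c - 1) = -18*c^3 - 3*c^2 + 7*c + 2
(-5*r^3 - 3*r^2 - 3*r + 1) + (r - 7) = -5*r^3 - 3*r^2 - 2*r - 6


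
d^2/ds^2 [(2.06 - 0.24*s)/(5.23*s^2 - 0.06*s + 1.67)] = (-(0.24*s - 2.06)*(10.46*s - 0.06)*(20.92*s - 0.12) + (7.5312*s - 21.5764)*(5.23*s^2 - 0.06*s + 1.67))/(5.23*s^2 - 0.06*s + 1.67)^3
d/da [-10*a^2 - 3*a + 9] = -20*a - 3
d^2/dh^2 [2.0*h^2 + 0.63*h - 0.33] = 4.00000000000000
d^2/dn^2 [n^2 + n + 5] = 2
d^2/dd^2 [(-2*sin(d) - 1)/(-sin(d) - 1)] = (sin(d) - 2)/(sin(d) + 1)^2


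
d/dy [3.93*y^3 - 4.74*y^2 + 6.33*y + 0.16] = 11.79*y^2 - 9.48*y + 6.33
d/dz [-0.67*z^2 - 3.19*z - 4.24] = -1.34*z - 3.19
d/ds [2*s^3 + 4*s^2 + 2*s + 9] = 6*s^2 + 8*s + 2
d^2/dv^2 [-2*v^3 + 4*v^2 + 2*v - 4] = 8 - 12*v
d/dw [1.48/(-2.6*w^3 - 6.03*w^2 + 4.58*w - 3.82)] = (11.544*w^2 + 17.8488*w - 6.7784)/(2.6*w^3 + 6.03*w^2 - 4.58*w + 3.82)^2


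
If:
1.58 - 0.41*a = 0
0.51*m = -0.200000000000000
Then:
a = 3.85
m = -0.39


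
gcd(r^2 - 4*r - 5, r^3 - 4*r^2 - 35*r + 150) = r - 5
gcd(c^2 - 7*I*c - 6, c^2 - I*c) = c - I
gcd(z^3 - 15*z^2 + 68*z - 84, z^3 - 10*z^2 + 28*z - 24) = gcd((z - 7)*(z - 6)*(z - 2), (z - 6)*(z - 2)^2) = z^2 - 8*z + 12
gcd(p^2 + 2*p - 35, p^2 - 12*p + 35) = p - 5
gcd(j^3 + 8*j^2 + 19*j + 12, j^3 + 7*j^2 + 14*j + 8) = j^2 + 5*j + 4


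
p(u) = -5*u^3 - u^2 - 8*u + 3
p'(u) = -15*u^2 - 2*u - 8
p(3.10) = -180.36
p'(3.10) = -158.35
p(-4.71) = 540.93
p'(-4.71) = -331.34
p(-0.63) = 8.89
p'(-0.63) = -12.69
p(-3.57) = 246.31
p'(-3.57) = -192.03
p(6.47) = -1444.82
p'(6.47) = -648.85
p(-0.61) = 8.64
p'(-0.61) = -12.36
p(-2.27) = 74.49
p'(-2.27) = -80.75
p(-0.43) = 6.65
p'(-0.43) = -9.91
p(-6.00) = 1095.00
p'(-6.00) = -536.00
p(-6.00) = 1095.00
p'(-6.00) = -536.00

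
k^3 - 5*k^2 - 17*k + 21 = (k - 7)*(k - 1)*(k + 3)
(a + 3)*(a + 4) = a^2 + 7*a + 12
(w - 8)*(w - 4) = w^2 - 12*w + 32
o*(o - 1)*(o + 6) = o^3 + 5*o^2 - 6*o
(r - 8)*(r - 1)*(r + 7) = r^3 - 2*r^2 - 55*r + 56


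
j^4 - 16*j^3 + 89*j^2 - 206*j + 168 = (j - 7)*(j - 4)*(j - 3)*(j - 2)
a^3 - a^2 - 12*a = a*(a - 4)*(a + 3)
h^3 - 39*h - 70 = (h - 7)*(h + 2)*(h + 5)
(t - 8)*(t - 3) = t^2 - 11*t + 24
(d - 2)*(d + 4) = d^2 + 2*d - 8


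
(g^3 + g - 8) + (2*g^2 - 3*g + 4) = g^3 + 2*g^2 - 2*g - 4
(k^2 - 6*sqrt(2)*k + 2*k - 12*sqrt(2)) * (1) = k^2 - 6*sqrt(2)*k + 2*k - 12*sqrt(2)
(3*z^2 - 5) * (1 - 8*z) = -24*z^3 + 3*z^2 + 40*z - 5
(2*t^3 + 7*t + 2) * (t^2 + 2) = 2*t^5 + 11*t^3 + 2*t^2 + 14*t + 4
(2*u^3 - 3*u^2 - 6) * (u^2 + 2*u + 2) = 2*u^5 + u^4 - 2*u^3 - 12*u^2 - 12*u - 12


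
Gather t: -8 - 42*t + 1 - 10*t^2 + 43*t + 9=-10*t^2 + t + 2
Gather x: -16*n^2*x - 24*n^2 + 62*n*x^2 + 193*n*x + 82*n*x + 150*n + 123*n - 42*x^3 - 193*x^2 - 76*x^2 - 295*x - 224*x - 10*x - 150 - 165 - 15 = -24*n^2 + 273*n - 42*x^3 + x^2*(62*n - 269) + x*(-16*n^2 + 275*n - 529) - 330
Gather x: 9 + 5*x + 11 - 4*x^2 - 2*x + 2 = -4*x^2 + 3*x + 22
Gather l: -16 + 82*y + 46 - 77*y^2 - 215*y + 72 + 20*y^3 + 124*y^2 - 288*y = 20*y^3 + 47*y^2 - 421*y + 102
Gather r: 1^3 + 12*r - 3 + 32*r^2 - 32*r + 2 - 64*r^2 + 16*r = -32*r^2 - 4*r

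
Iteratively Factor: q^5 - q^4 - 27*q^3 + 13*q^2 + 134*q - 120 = (q + 4)*(q^4 - 5*q^3 - 7*q^2 + 41*q - 30) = (q - 5)*(q + 4)*(q^3 - 7*q + 6) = (q - 5)*(q - 1)*(q + 4)*(q^2 + q - 6) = (q - 5)*(q - 2)*(q - 1)*(q + 4)*(q + 3)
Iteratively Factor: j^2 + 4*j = (j)*(j + 4)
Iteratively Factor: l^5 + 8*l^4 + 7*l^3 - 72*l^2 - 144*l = (l - 3)*(l^4 + 11*l^3 + 40*l^2 + 48*l) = l*(l - 3)*(l^3 + 11*l^2 + 40*l + 48) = l*(l - 3)*(l + 4)*(l^2 + 7*l + 12) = l*(l - 3)*(l + 3)*(l + 4)*(l + 4)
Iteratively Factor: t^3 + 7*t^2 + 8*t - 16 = (t - 1)*(t^2 + 8*t + 16) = (t - 1)*(t + 4)*(t + 4)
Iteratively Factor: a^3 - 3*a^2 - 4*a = (a - 4)*(a^2 + a) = (a - 4)*(a + 1)*(a)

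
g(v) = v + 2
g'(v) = 1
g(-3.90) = -1.90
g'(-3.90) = 1.00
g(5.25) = 7.25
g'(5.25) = 1.00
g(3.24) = 5.24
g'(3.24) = 1.00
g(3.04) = 5.04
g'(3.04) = 1.00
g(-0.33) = 1.67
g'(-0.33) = 1.00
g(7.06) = 9.06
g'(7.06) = 1.00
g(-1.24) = 0.76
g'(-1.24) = 1.00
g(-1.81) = 0.19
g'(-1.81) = 1.00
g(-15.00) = -13.00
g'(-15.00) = 1.00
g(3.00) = 5.00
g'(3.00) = 1.00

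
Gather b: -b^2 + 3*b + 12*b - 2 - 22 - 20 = -b^2 + 15*b - 44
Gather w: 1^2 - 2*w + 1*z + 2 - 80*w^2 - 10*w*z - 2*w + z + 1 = -80*w^2 + w*(-10*z - 4) + 2*z + 4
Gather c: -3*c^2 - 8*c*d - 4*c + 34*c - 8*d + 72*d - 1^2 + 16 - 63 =-3*c^2 + c*(30 - 8*d) + 64*d - 48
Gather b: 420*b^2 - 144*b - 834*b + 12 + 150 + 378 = 420*b^2 - 978*b + 540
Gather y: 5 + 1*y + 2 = y + 7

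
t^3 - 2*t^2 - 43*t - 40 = (t - 8)*(t + 1)*(t + 5)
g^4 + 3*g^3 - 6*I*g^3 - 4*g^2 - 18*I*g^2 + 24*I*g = g*(g - 1)*(g + 4)*(g - 6*I)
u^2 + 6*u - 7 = (u - 1)*(u + 7)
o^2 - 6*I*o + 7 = (o - 7*I)*(o + I)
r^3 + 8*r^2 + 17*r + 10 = (r + 1)*(r + 2)*(r + 5)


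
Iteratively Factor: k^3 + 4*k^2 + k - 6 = (k + 3)*(k^2 + k - 2) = (k + 2)*(k + 3)*(k - 1)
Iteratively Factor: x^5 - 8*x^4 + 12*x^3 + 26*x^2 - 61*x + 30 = (x - 1)*(x^4 - 7*x^3 + 5*x^2 + 31*x - 30) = (x - 1)^2*(x^3 - 6*x^2 - x + 30) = (x - 1)^2*(x + 2)*(x^2 - 8*x + 15) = (x - 3)*(x - 1)^2*(x + 2)*(x - 5)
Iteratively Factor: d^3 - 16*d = (d + 4)*(d^2 - 4*d) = (d - 4)*(d + 4)*(d)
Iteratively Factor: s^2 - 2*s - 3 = (s - 3)*(s + 1)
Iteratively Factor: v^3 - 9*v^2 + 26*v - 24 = (v - 4)*(v^2 - 5*v + 6) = (v - 4)*(v - 3)*(v - 2)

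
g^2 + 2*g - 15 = (g - 3)*(g + 5)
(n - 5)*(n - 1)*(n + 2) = n^3 - 4*n^2 - 7*n + 10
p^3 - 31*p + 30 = (p - 5)*(p - 1)*(p + 6)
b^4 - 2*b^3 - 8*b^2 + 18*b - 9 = (b - 3)*(b - 1)^2*(b + 3)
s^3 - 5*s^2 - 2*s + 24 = (s - 4)*(s - 3)*(s + 2)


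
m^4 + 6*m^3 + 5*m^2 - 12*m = m*(m - 1)*(m + 3)*(m + 4)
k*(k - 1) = k^2 - k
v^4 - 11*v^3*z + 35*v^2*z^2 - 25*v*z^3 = v*(v - 5*z)^2*(v - z)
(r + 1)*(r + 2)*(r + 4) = r^3 + 7*r^2 + 14*r + 8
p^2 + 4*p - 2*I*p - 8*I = (p + 4)*(p - 2*I)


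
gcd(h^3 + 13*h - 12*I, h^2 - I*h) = h - I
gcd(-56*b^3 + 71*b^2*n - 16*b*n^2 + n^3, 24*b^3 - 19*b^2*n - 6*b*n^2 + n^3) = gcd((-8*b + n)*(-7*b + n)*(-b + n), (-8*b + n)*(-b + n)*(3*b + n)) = 8*b^2 - 9*b*n + n^2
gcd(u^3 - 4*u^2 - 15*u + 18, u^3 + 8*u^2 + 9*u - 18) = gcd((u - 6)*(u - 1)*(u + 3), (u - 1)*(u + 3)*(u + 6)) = u^2 + 2*u - 3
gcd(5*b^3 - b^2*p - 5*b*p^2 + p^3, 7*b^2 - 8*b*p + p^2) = -b + p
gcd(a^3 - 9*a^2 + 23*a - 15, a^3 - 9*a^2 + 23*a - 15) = a^3 - 9*a^2 + 23*a - 15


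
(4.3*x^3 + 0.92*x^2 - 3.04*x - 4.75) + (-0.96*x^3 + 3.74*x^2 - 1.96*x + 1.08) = 3.34*x^3 + 4.66*x^2 - 5.0*x - 3.67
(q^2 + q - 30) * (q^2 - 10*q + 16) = q^4 - 9*q^3 - 24*q^2 + 316*q - 480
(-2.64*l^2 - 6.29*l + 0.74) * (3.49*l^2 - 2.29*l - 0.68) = -9.2136*l^4 - 15.9065*l^3 + 18.7819*l^2 + 2.5826*l - 0.5032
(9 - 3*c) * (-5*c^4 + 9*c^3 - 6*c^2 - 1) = 15*c^5 - 72*c^4 + 99*c^3 - 54*c^2 + 3*c - 9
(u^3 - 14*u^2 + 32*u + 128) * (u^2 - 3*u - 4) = u^5 - 17*u^4 + 70*u^3 + 88*u^2 - 512*u - 512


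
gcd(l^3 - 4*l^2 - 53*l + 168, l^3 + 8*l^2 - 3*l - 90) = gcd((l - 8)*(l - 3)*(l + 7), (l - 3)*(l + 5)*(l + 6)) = l - 3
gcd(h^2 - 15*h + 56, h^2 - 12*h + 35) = h - 7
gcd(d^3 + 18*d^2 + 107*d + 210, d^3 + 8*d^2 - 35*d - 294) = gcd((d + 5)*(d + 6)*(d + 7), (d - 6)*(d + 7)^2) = d + 7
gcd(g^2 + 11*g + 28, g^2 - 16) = g + 4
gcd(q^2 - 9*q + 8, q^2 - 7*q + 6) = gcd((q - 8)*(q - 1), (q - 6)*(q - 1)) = q - 1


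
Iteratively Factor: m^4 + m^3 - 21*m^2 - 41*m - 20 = (m + 1)*(m^3 - 21*m - 20) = (m + 1)^2*(m^2 - m - 20) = (m - 5)*(m + 1)^2*(m + 4)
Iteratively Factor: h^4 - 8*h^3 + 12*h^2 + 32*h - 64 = (h + 2)*(h^3 - 10*h^2 + 32*h - 32) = (h - 2)*(h + 2)*(h^2 - 8*h + 16) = (h - 4)*(h - 2)*(h + 2)*(h - 4)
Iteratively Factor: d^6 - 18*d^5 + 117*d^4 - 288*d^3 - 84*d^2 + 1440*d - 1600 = (d - 5)*(d^5 - 13*d^4 + 52*d^3 - 28*d^2 - 224*d + 320) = (d - 5)*(d + 2)*(d^4 - 15*d^3 + 82*d^2 - 192*d + 160) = (d - 5)^2*(d + 2)*(d^3 - 10*d^2 + 32*d - 32) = (d - 5)^2*(d - 4)*(d + 2)*(d^2 - 6*d + 8) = (d - 5)^2*(d - 4)*(d - 2)*(d + 2)*(d - 4)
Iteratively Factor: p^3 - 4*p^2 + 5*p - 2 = (p - 1)*(p^2 - 3*p + 2) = (p - 1)^2*(p - 2)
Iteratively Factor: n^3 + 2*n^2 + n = (n + 1)*(n^2 + n) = n*(n + 1)*(n + 1)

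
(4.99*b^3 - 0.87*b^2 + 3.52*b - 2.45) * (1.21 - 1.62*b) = -8.0838*b^4 + 7.4473*b^3 - 6.7551*b^2 + 8.2282*b - 2.9645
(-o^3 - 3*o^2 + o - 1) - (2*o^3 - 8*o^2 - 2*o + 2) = -3*o^3 + 5*o^2 + 3*o - 3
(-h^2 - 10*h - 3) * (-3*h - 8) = 3*h^3 + 38*h^2 + 89*h + 24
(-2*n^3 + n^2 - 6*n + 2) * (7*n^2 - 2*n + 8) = -14*n^5 + 11*n^4 - 60*n^3 + 34*n^2 - 52*n + 16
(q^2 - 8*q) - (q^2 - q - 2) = 2 - 7*q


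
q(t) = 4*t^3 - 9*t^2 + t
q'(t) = 12*t^2 - 18*t + 1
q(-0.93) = -11.93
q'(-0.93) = 28.12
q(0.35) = -0.58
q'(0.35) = -3.83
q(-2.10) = -78.83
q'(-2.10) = 91.72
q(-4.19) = -456.44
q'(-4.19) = 287.09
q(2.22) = 1.63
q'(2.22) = 20.18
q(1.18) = -4.78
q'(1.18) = -3.53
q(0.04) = 0.03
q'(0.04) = 0.30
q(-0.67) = -5.91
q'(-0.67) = 18.45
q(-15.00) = -15540.00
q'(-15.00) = 2971.00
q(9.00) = 2196.00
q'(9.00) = 811.00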